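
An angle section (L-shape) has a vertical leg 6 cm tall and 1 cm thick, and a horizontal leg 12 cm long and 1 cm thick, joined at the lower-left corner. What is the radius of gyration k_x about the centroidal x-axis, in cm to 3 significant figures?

k_x ≈ 1.59 cm

Decompose the section into non-overlapping parts with the origin at the bottom-left of its bounding rectangle.
Vertical leg: 1 × 6, A = 6 cm², y = 3 cm, Ī = 18 cm⁴.
Horizontal leg (remainder): 11 × 1, A = 11 cm², y = 0.5 cm, Ī = 0.91667 cm⁴.
Centroid: ȳ = ΣA·y / ΣA = 1.3824 cm.
Transfer each piece to the centroidal x-axis using Ī + A·d² with d = y − 1.3824:
  vertical leg: d = 1.6176 cm → contributes +33.701 cm⁴
  horizontal leg (remainder): d = -0.88235 cm → contributes +9.4807 cm⁴
Total I = 43.181 cm⁴.
Radius of gyration: k = √(I/A) = √(43.181 / 17) = 1.5938 cm.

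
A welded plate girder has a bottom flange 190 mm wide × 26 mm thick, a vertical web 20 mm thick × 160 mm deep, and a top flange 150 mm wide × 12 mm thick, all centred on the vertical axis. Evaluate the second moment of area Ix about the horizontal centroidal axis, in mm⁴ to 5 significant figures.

Split into non-overlapping primitives; take the origin at the lower-left of the bounding box.
Bottom plate: 190 × 26, A = 4 940 mm², y = 13 mm, Ī = 278286.7 mm⁴.
Web plate: 20 × 160, A = 3 200 mm², y = 106 mm, Ī = 6 826 667 mm⁴.
Top plate: 150 × 12, A = 1 800 mm², y = 192 mm, Ī = 21 600 mm⁴.
Centroid: ȳ = ΣA·y / ΣA = 75.35412 mm.
Transfer each piece to the horizontal centroidal axis using Ī + A·d² with d = y − 75.35412:
  bottom plate: d = -62.35412 mm → contributes +19 485 189 mm⁴
  web plate: d = 30.64588 mm → contributes +9 832 010 mm⁴
  top plate: d = 116.6459 mm → contributes +24 512 868 mm⁴
Total I = 53 830 067 mm⁴.

Ix ≈ 5.3830 × 10⁷ mm⁴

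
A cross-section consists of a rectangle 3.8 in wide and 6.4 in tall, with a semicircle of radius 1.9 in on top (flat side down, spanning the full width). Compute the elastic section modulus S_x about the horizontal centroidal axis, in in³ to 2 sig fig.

S_x ≈ 36 in³

Treat the section as a set of non-overlapping primitives; coordinates are from the bounding-box lower-left.
Rectangular body: 3.8 × 6.4, A = 24.32 in², y = 3.2 in, Ī = 83.01 in⁴.
Semicircular cap: semicircle r = 1.9, A = 5.671 in², y = 7.206 in, Ī = 1.43 in⁴.
Centroid: ȳ = ΣA·y / ΣA = 3.958 in.
Transfer each piece to the horizontal centroidal axis using Ī + A·d² with d = y − 3.958:
  rectangular body: d = -0.7575 in → contributes +96.97 in⁴
  semicircular cap: d = 3.249 in → contributes +61.28 in⁴
Total I = 158.3 in⁴.
Extreme fibre distance c = 4.342 in; S = I/c = 36.44 in³.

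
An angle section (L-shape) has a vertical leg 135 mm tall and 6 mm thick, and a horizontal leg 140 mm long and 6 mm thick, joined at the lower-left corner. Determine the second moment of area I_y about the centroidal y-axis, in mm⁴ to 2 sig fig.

I_y ≈ 3.2 × 10⁶ mm⁴

Decompose the section into non-overlapping parts with the origin at the bottom-left of its bounding rectangle.
Vertical leg: 6 × 135, A = 810 mm², x = 3 mm, Ī = 2 430 mm⁴.
Horizontal leg (remainder): 134 × 6, A = 804 mm², x = 73 mm, Ī = 1 203 052 mm⁴.
Centroid: x̄ = ΣA·x / ΣA = 37.87 mm.
Transfer each piece to the centroidal y-axis using Ī + A·d² with d = x − 37.87:
  vertical leg: d = -34.87 mm → contributes +987 316 mm⁴
  horizontal leg (remainder): d = 35.13 mm → contributes +2 195 288 mm⁴
Total I = 3 182 605 mm⁴.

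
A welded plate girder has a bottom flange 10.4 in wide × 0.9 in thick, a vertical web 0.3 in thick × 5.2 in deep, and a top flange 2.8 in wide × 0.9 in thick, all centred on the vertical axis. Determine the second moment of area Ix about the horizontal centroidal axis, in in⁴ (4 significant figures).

Decompose the section into non-overlapping parts with the origin at the bottom-left of its bounding rectangle.
Bottom plate: 10.4 × 0.9, A = 9.36 in², y = 0.45 in, Ī = 0.6318 in⁴.
Web plate: 0.3 × 5.2, A = 1.56 in², y = 3.5 in, Ī = 3.5152 in⁴.
Top plate: 2.8 × 0.9, A = 2.52 in², y = 6.55 in, Ī = 0.1701 in⁴.
Centroid: ȳ = ΣA·y / ΣA = 1.94777 in.
Transfer each piece to the horizontal centroidal axis using Ī + A·d² with d = y − 1.94777:
  bottom plate: d = -1.49777 in → contributes +21.6292 in⁴
  web plate: d = 1.55223 in → contributes +7.2739 in⁴
  top plate: d = 4.60223 in → contributes +53.5451 in⁴
Total I = 82.4481 in⁴.

Ix ≈ 82.45 in⁴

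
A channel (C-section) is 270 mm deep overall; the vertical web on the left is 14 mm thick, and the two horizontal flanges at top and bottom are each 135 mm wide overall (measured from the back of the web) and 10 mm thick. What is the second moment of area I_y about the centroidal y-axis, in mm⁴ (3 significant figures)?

Decompose the section into non-overlapping parts with the origin at the bottom-left of its bounding rectangle.
Web: 14 × 270, A = 3 780 mm², x = 7 mm, Ī = 61 740 mm⁴.
Top flange (beyond web): 121 × 10, A = 1 210 mm², x = 74.5 mm, Ī = 1 476 301 mm⁴.
Bottom flange (beyond web): 121 × 10, A = 1 210 mm², x = 74.5 mm, Ī = 1 476 301 mm⁴.
Centroid: x̄ = ΣA·x / ΣA = 33.347 mm.
Transfer each piece to the centroidal y-axis using Ī + A·d² with d = x − 33.347:
  web: d = -26.347 mm → contributes +2 685 636 mm⁴
  top flange (beyond web): d = 41.153 mm → contributes +3 525 542 mm⁴
  bottom flange (beyond web): d = 41.153 mm → contributes +3 525 542 mm⁴
Total I = 9 736 721 mm⁴.

I_y ≈ 9.74 × 10⁶ mm⁴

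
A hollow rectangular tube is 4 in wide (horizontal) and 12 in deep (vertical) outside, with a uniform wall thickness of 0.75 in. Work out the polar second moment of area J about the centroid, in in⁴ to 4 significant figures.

Split into non-overlapping primitives; take the origin at the lower-left of the bounding box.
Outer rectangle: 4 × 12, A = 48 in², y = 6 in, Ī = 576 in⁴.
Inner void (subtracted): 2.5 × 10.5, A = 26.25 in², y = 6 in, Ī = 241.172 in⁴.
By symmetry the centroid is at mid-height, ȳ = 6 in.
All pieces are centred on the centroidal x-axis, so I = ΣĪ (holes subtracted) = 334.828 in⁴.
Repeating about the centroidal y-axis gives I_y = 50.3281 in⁴.
Polar second moment: J = I_x + I_y = 385.156 in⁴.

J ≈ 385.2 in⁴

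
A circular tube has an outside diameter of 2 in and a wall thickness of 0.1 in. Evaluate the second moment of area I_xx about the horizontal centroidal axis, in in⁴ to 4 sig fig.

I_xx ≈ 0.2701 in⁴

Break the section into simple shapes (no overlaps), measuring from the bottom-left corner of the bounding box.
Outer circle: ⌀2, A = 3.14159 in², y = 1 in, Ī = 0.785398 in⁴.
Bore (subtracted): ⌀1.8, A = 2.54469 in², y = 1 in, Ī = 0.5153 in⁴.
By symmetry the centroid is at mid-height, ȳ = 1 in.
All pieces are centred on the horizontal centroidal axis, so I = ΣĪ (holes subtracted) = 0.270098 in⁴.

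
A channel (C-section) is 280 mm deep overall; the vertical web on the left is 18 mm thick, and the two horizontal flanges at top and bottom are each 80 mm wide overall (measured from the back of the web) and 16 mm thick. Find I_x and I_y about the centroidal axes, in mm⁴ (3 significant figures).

Treat the section as a set of non-overlapping primitives; coordinates are from the bounding-box lower-left.
Web: 18 × 280, A = 5 040 mm², y = 140 mm, Ī = 32 928 000 mm⁴.
Top flange (beyond web): 62 × 16, A = 992 mm², y = 272 mm, Ī = 21 163 mm⁴.
Bottom flange (beyond web): 62 × 16, A = 992 mm², y = 8 mm, Ī = 21 163 mm⁴.
By symmetry the centroid is at mid-height, ȳ = 140 mm.
Transfer each piece to the centroidal x-axis using Ī + A·d² with d = y − 140:
  web: d = 0 mm → contributes +32 928 000 mm⁴
  top flange (beyond web): d = 132 mm → contributes +17 305 771 mm⁴
  bottom flange (beyond web): d = -132 mm → contributes +17 305 771 mm⁴
Total I = 67 539 541 mm⁴.
For the y-axis: x̄ = 20.298 mm.
Repeating about the centroidal y-axis gives I_y = 3 049 380 mm⁴.

I_x ≈ 6.75 × 10⁷ mm⁴, I_y ≈ 3.05 × 10⁶ mm⁴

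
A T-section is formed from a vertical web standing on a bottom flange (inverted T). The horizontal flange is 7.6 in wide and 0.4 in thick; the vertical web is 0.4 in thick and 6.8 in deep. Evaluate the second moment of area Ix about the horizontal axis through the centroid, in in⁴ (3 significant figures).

Split into non-overlapping primitives; take the origin at the lower-left of the bounding box.
Flange: 7.6 × 0.4, A = 3.04 in², y = 0.2 in, Ī = 0.040533 in⁴.
Web: 0.4 × 6.8, A = 2.72 in², y = 3.8 in, Ī = 10.481 in⁴.
Centroid: ȳ = ΣA·y / ΣA = 1.9 in.
Transfer each piece to the horizontal axis through the centroid using Ī + A·d² with d = y − 1.9:
  flange: d = -1.7 in → contributes +8.8261 in⁴
  web: d = 1.9 in → contributes +20.3 in⁴
Total I = 29.126 in⁴.

Ix ≈ 29.1 in⁴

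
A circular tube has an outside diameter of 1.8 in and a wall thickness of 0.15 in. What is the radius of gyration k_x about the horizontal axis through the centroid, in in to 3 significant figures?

k_x ≈ 0.586 in

Decompose the section into non-overlapping parts with the origin at the bottom-left of its bounding rectangle.
Outer circle: ⌀1.8, A = 2.5447 in², y = 0.9 in, Ī = 0.5153 in⁴.
Bore (subtracted): ⌀1.5, A = 1.7671 in², y = 0.9 in, Ī = 0.2485 in⁴.
By symmetry the centroid is at mid-height, ȳ = 0.9 in.
All pieces are centred on the horizontal axis through the centroid, so I = ΣĪ (holes subtracted) = 0.26679 in⁴.
Radius of gyration: k = √(I/A) = √(0.26679 / 0.77754) = 0.58577 in.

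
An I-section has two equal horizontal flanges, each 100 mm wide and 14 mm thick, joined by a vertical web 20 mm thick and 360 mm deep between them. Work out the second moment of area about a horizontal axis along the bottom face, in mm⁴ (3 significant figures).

I_base ≈ 5.52 × 10⁸ mm⁴

Break the section into simple shapes (no overlaps), measuring from the bottom-left corner of the bounding box.
Bottom flange: 100 × 14, A = 1 400 mm², y = 7 mm, Ī = 22 867 mm⁴.
Web: 20 × 360, A = 7 200 mm², y = 194 mm, Ī = 77 760 000 mm⁴.
Top flange: 100 × 14, A = 1 400 mm², y = 381 mm, Ī = 22 867 mm⁴.
Transfer each piece to the bottom edge using Ī + A·d² with d = y − 0:
  bottom flange: d = 7 mm → contributes +91 467 mm⁴
  web: d = 194 mm → contributes +348 739 200 mm⁴
  top flange: d = 381 mm → contributes +203 248 267 mm⁴
Total I = 552 078 933 mm⁴.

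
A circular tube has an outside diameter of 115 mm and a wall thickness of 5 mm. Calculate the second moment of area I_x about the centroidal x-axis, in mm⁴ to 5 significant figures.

I_x ≈ 2.6188 × 10⁶ mm⁴

Treat the section as a set of non-overlapping primitives; coordinates are from the bounding-box lower-left.
Outer circle: ⌀115, A = 10386.89 mm², y = 57.5 mm, Ī = 8 585 414 mm⁴.
Bore (subtracted): ⌀105, A = 8659.015 mm², y = 57.5 mm, Ī = 5 966 602 mm⁴.
By symmetry the centroid is at mid-height, ȳ = 57.5 mm.
All pieces are centred on the centroidal x-axis, so I = ΣĪ (holes subtracted) = 2 618 812 mm⁴.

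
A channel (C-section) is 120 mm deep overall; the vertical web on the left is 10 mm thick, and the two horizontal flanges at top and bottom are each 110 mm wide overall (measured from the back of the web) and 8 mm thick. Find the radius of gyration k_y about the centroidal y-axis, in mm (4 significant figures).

k_y ≈ 34.94 mm

Break the section into simple shapes (no overlaps), measuring from the bottom-left corner of the bounding box.
Web: 10 × 120, A = 1 200 mm², x = 5 mm, Ī = 10 000 mm⁴.
Top flange (beyond web): 100 × 8, A = 800 mm², x = 60 mm, Ī = 666 667 mm⁴.
Bottom flange (beyond web): 100 × 8, A = 800 mm², x = 60 mm, Ī = 666 667 mm⁴.
Centroid: x̄ = ΣA·x / ΣA = 36.4286 mm.
Transfer each piece to the centroidal y-axis using Ī + A·d² with d = x − 36.4286:
  web: d = -31.4286 mm → contributes +1 195 306 mm⁴
  top flange (beyond web): d = 23.5714 mm → contributes +1 111 156 mm⁴
  bottom flange (beyond web): d = 23.5714 mm → contributes +1 111 156 mm⁴
Total I = 3 417 619 mm⁴.
Radius of gyration: k = √(I/A) = √(3 417 619 / 2 800) = 34.9368 mm.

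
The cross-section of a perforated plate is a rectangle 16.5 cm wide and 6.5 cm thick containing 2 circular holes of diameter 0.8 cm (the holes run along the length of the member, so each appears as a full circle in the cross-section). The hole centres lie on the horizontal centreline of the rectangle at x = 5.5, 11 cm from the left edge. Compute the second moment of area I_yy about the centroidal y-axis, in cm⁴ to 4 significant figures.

I_yy ≈ 2426 cm⁴

Split into non-overlapping primitives; take the origin at the lower-left of the bounding box.
Plate: 16.5 × 6.5, A = 107.25 cm², x = 8.25 cm, Ī = 2433.23 cm⁴.
Hole 1 (subtracted): ⌀0.8, A = 0.502655 cm², x = 5.5 cm, Ī = 0.0201062 cm⁴.
Hole 2 (subtracted): ⌀0.8, A = 0.502655 cm², x = 11 cm, Ī = 0.0201062 cm⁴.
By symmetry the centroid is at mid-width, x̄ = 8.25 cm.
Transfer each piece to the centroidal y-axis using Ī + A·d² with d = x − 8.25:
  plate: d = 0 cm → contributes +2433.23 cm⁴
  hole 1: d = -2.75 cm → contributes −3.82143 cm⁴
  hole 2: d = 2.75 cm → contributes −3.82143 cm⁴
Total I = 2425.59 cm⁴.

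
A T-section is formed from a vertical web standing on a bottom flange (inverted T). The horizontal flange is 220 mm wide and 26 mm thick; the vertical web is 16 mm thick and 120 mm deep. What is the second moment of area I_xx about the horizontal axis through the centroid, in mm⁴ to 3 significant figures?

I_xx ≈ 1.03 × 10⁷ mm⁴

Decompose the section into non-overlapping parts with the origin at the bottom-left of its bounding rectangle.
Flange: 220 × 26, A = 5 720 mm², y = 13 mm, Ī = 322 227 mm⁴.
Web: 16 × 120, A = 1 920 mm², y = 86 mm, Ī = 2 304 000 mm⁴.
Centroid: ȳ = ΣA·y / ΣA = 31.346 mm.
Transfer each piece to the horizontal axis through the centroid using Ī + A·d² with d = y − 31.346:
  flange: d = -18.346 mm → contributes +2 247 345 mm⁴
  web: d = 54.654 mm → contributes +8 039 249 mm⁴
Total I = 10 286 594 mm⁴.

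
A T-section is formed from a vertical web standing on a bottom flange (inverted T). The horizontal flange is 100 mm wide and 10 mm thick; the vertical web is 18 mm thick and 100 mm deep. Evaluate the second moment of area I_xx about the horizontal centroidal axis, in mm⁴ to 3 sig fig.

I_xx ≈ 3.45 × 10⁶ mm⁴

Decompose the section into non-overlapping parts with the origin at the bottom-left of its bounding rectangle.
Flange: 100 × 10, A = 1 000 mm², y = 5 mm, Ī = 8333.3 mm⁴.
Web: 18 × 100, A = 1 800 mm², y = 60 mm, Ī = 1 500 000 mm⁴.
Centroid: ȳ = ΣA·y / ΣA = 40.357 mm.
Transfer each piece to the horizontal centroidal axis using Ī + A·d² with d = y − 40.357:
  flange: d = -35.357 mm → contributes +1 258 461 mm⁴
  web: d = 19.643 mm → contributes +2 194 515 mm⁴
Total I = 3 452 976 mm⁴.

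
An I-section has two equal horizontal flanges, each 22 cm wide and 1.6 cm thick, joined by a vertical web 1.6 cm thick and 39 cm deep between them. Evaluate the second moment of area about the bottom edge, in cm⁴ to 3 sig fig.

Treat the section as a set of non-overlapping primitives; coordinates are from the bounding-box lower-left.
Bottom flange: 22 × 1.6, A = 35.2 cm², y = 0.8 cm, Ī = 7.5093 cm⁴.
Web: 1.6 × 39, A = 62.4 cm², y = 21.1 cm, Ī = 7909.2 cm⁴.
Top flange: 22 × 1.6, A = 35.2 cm², y = 41.4 cm, Ī = 7.5093 cm⁴.
Transfer each piece to the base of the section using Ī + A·d² with d = y − 0:
  bottom flange: d = 0.8 cm → contributes +30.037 cm⁴
  web: d = 21.1 cm → contributes +35 690 cm⁴
  top flange: d = 41.4 cm → contributes +60 339 cm⁴
Total I = 96 059 cm⁴.

I_base ≈ 9.61 × 10⁴ cm⁴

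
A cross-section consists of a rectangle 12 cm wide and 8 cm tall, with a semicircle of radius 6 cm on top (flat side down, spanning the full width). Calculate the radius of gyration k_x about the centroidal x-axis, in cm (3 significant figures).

k_x ≈ 3.78 cm

Decompose the section into non-overlapping parts with the origin at the bottom-left of its bounding rectangle.
Rectangular body: 12 × 8, A = 96 cm², y = 4 cm, Ī = 512 cm⁴.
Semicircular cap: semicircle r = 6, A = 56.549 cm², y = 10.546 cm, Ī = 142.25 cm⁴.
Centroid: ȳ = ΣA·y / ΣA = 6.4267 cm.
Transfer each piece to the centroidal x-axis using Ī + A·d² with d = y − 6.4267:
  rectangular body: d = -2.4267 cm → contributes +1077.3 cm⁴
  semicircular cap: d = 4.1197 cm → contributes +1 102 cm⁴
Total I = 2179.4 cm⁴.
Radius of gyration: k = √(I/A) = √(2179.4 / 152.55) = 3.7797 cm.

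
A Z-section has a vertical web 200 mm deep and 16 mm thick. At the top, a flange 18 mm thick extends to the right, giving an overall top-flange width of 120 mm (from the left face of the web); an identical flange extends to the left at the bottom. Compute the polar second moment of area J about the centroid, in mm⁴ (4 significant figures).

Treat the section as a set of non-overlapping primitives; coordinates are from the bounding-box lower-left.
Web: 16 × 200, A = 3 200 mm², y = 100 mm, Ī = 10 666 667 mm⁴.
Top flange (beyond web): 104 × 18, A = 1 872 mm², y = 191 mm, Ī = 50 544 mm⁴.
Bottom flange (beyond web): 104 × 18, A = 1 872 mm², y = 9 mm, Ī = 50 544 mm⁴.
Centroid: ȳ = ΣA·y / ΣA = 100 mm.
Transfer each piece to the centroidal x-axis using Ī + A·d² with d = y − 100:
  web: d = 0 mm → contributes +10 666 667 mm⁴
  top flange (beyond web): d = 91 mm → contributes +15 552 576 mm⁴
  bottom flange (beyond web): d = -91 mm → contributes +15 552 576 mm⁴
Total I = 41 771 819 mm⁴.
For the y-axis: x̄ = 112 mm.
Repeating about the centroidal y-axis gives I_y = 16 921 259 mm⁴.
Polar second moment: J = I_x + I_y = 58 693 077 mm⁴.

J ≈ 5.869 × 10⁷ mm⁴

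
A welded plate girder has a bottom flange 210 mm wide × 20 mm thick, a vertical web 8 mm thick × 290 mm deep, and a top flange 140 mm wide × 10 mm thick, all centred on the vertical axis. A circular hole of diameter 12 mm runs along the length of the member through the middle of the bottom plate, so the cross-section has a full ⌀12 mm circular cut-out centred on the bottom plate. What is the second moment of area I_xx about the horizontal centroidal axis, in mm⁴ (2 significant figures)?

I_xx ≈ 1.2 × 10⁸ mm⁴

Treat the section as a set of non-overlapping primitives; coordinates are from the bounding-box lower-left.
Bottom plate: 210 × 20, A = 4 200 mm², y = 10 mm, Ī = 140 000 mm⁴.
Web plate: 8 × 290, A = 2 320 mm², y = 165 mm, Ī = 16 259 333 mm⁴.
Top plate: 140 × 10, A = 1 400 mm², y = 315 mm, Ī = 11 667 mm⁴.
Hole (subtracted): ⌀12, A = 113.1 mm², y = 10 mm, Ī = 1 018 mm⁴.
Centroid: ȳ = ΣA·y / ΣA = 110.8 mm.
Transfer each piece to the horizontal centroidal axis using Ī + A·d² with d = y − 110.8:
  bottom plate: d = -100.8 mm → contributes +42 778 277 mm⁴
  web plate: d = 54.24 mm → contributes +23 085 479 mm⁴
  top plate: d = 204.2 mm → contributes +58 412 958 mm⁴
  hole: d = -100.8 mm → contributes −1 149 179 mm⁴
Total I = 123 127 535 mm⁴.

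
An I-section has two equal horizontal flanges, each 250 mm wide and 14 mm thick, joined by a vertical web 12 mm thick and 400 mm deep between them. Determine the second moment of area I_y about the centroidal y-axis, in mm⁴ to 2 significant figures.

Decompose the section into non-overlapping parts with the origin at the bottom-left of its bounding rectangle.
Bottom flange: 250 × 14, A = 3 500 mm², x = 125 mm, Ī = 18 229 167 mm⁴.
Web: 12 × 400, A = 4 800 mm², x = 125 mm, Ī = 57 600 mm⁴.
Top flange: 250 × 14, A = 3 500 mm², x = 125 mm, Ī = 18 229 167 mm⁴.
By symmetry the centroid is at mid-width, x̄ = 125 mm.
All pieces are centred on the centroidal y-axis, so I = ΣĪ = 36 515 933 mm⁴.

I_y ≈ 3.7 × 10⁷ mm⁴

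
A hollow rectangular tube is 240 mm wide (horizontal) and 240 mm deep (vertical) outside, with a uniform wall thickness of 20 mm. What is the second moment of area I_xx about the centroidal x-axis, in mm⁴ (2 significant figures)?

Treat the section as a set of non-overlapping primitives; coordinates are from the bounding-box lower-left.
Outer rectangle: 240 × 240, A = 57 600 mm², y = 120 mm, Ī = 276 480 000 mm⁴.
Inner void (subtracted): 200 × 200, A = 40 000 mm², y = 120 mm, Ī = 133 333 333 mm⁴.
By symmetry the centroid is at mid-height, ȳ = 120 mm.
All pieces are centred on the centroidal x-axis, so I = ΣĪ (holes subtracted) = 143 146 667 mm⁴.

I_xx ≈ 1.4 × 10⁸ mm⁴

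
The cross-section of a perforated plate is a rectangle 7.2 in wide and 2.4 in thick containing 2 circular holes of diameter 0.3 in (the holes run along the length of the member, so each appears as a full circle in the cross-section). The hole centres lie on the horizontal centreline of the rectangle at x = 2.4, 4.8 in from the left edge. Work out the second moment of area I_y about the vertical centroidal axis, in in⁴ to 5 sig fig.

Split into non-overlapping primitives; take the origin at the lower-left of the bounding box.
Plate: 7.2 × 2.4, A = 17.28 in², x = 3.6 in, Ī = 74.6496 in⁴.
Hole 1 (subtracted): ⌀0.3, A = 0.07068583 in², x = 2.4 in, Ī = 0.0003976078 in⁴.
Hole 2 (subtracted): ⌀0.3, A = 0.07068583 in², x = 4.8 in, Ī = 0.0003976078 in⁴.
By symmetry the centroid is at mid-width, x̄ = 3.6 in.
Transfer each piece to the vertical centroidal axis using Ī + A·d² with d = x − 3.6:
  plate: d = 0 in → contributes +74.6496 in⁴
  hole 1: d = -1.2 in → contributes −0.1021852 in⁴
  hole 2: d = 1.2 in → contributes −0.1021852 in⁴
Total I = 74.44523 in⁴.

I_y ≈ 74.445 in⁴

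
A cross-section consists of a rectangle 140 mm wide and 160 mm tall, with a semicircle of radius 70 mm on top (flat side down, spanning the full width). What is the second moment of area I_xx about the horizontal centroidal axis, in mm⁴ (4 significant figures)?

Treat the section as a set of non-overlapping primitives; coordinates are from the bounding-box lower-left.
Rectangular body: 140 × 160, A = 22 400 mm², y = 80 mm, Ī = 47 786 667 mm⁴.
Semicircular cap: semicircle r = 70, A = 7696.9 mm², y = 189.709 mm, Ī = 2 635 265 mm⁴.
Centroid: ȳ = ΣA·y / ΣA = 108.057 mm.
Transfer each piece to the horizontal centroidal axis using Ī + A·d² with d = y − 108.057:
  rectangular body: d = -28.0567 mm → contributes +65 419 425 mm⁴
  semicircular cap: d = 81.6523 mm → contributes +53 951 207 mm⁴
Total I = 119 370 631 mm⁴.

I_xx ≈ 1.194 × 10⁸ mm⁴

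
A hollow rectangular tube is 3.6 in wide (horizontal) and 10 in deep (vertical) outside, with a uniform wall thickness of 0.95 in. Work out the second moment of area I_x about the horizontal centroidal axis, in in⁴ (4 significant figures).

Treat the section as a set of non-overlapping primitives; coordinates are from the bounding-box lower-left.
Outer rectangle: 3.6 × 10, A = 36 in², y = 5 in, Ī = 300 in⁴.
Inner void (subtracted): 1.7 × 8.1, A = 13.77 in², y = 5 in, Ī = 75.2875 in⁴.
By symmetry the centroid is at mid-height, ȳ = 5 in.
All pieces are centred on the horizontal centroidal axis, so I = ΣĪ (holes subtracted) = 224.713 in⁴.

I_x ≈ 224.7 in⁴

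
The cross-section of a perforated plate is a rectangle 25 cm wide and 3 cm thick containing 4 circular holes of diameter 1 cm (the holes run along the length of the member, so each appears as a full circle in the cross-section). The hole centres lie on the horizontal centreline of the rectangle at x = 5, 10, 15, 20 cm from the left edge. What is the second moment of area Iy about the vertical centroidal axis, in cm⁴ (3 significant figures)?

Decompose the section into non-overlapping parts with the origin at the bottom-left of its bounding rectangle.
Plate: 25 × 3, A = 75 cm², x = 12.5 cm, Ī = 3906.3 cm⁴.
Hole 1 (subtracted): ⌀1, A = 0.7854 cm², x = 5 cm, Ī = 0.049087 cm⁴.
Hole 2 (subtracted): ⌀1, A = 0.7854 cm², x = 10 cm, Ī = 0.049087 cm⁴.
Hole 3 (subtracted): ⌀1, A = 0.7854 cm², x = 15 cm, Ī = 0.049087 cm⁴.
Hole 4 (subtracted): ⌀1, A = 0.7854 cm², x = 20 cm, Ī = 0.049087 cm⁴.
By symmetry the centroid is at mid-width, x̄ = 12.5 cm.
Transfer each piece to the vertical centroidal axis using Ī + A·d² with d = x − 12.5:
  plate: d = 0 cm → contributes +3906.3 cm⁴
  hole 1: d = -7.5 cm → contributes −44.228 cm⁴
  hole 2: d = -2.5 cm → contributes −4.9578 cm⁴
  hole 3: d = 2.5 cm → contributes −4.9578 cm⁴
  hole 4: d = 7.5 cm → contributes −44.228 cm⁴
Total I = 3807.9 cm⁴.

Iy ≈ 3810 cm⁴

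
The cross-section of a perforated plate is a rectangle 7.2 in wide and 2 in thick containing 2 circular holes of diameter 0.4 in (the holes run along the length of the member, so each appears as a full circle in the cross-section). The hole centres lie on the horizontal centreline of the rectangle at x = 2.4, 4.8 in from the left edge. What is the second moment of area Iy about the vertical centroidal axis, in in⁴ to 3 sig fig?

Decompose the section into non-overlapping parts with the origin at the bottom-left of its bounding rectangle.
Plate: 7.2 × 2, A = 14.4 in², x = 3.6 in, Ī = 62.208 in⁴.
Hole 1 (subtracted): ⌀0.4, A = 0.12566 in², x = 2.4 in, Ī = 0.0012566 in⁴.
Hole 2 (subtracted): ⌀0.4, A = 0.12566 in², x = 4.8 in, Ī = 0.0012566 in⁴.
By symmetry the centroid is at mid-width, x̄ = 3.6 in.
Transfer each piece to the vertical centroidal axis using Ī + A·d² with d = x − 3.6:
  plate: d = 0 in → contributes +62.208 in⁴
  hole 1: d = -1.2 in → contributes −0.18221 in⁴
  hole 2: d = 1.2 in → contributes −0.18221 in⁴
Total I = 61.844 in⁴.

Iy ≈ 61.8 in⁴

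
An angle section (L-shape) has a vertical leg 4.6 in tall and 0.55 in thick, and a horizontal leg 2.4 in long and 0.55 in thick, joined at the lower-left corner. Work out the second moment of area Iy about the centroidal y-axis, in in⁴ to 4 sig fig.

Iy ≈ 1.399 in⁴

Treat the section as a set of non-overlapping primitives; coordinates are from the bounding-box lower-left.
Vertical leg: 0.55 × 4.6, A = 2.53 in², x = 0.275 in, Ī = 0.0637771 in⁴.
Horizontal leg (remainder): 1.85 × 0.55, A = 1.0175 in², x = 1.475 in, Ī = 0.290199 in⁴.
Centroid: x̄ = ΣA·x / ΣA = 0.619186 in.
Transfer each piece to the centroidal y-axis using Ī + A·d² with d = x − 0.619186:
  vertical leg: d = -0.344186 in → contributes +0.363491 in⁴
  horizontal leg (remainder): d = 0.855814 in → contributes +1.03543 in⁴
Total I = 1.39893 in⁴.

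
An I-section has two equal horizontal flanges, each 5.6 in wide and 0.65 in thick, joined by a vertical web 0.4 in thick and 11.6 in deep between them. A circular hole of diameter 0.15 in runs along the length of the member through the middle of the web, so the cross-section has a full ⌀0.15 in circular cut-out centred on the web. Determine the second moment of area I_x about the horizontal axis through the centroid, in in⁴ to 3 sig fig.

Decompose the section into non-overlapping parts with the origin at the bottom-left of its bounding rectangle.
Bottom flange: 5.6 × 0.65, A = 3.64 in², y = 0.325 in, Ī = 0.12816 in⁴.
Web: 0.4 × 11.6, A = 4.64 in², y = 6.45 in, Ī = 52.03 in⁴.
Top flange: 5.6 × 0.65, A = 3.64 in², y = 12.575 in, Ī = 0.12816 in⁴.
Hole (subtracted): ⌀0.15, A = 0.017671 in², y = 6.45 in, Ī = 0.00002485 in⁴.
By symmetry the centroid is at mid-height, ȳ = 6.45 in.
Transfer each piece to the horizontal axis through the centroid using Ī + A·d² with d = y − 6.45:
  bottom flange: d = -6.125 in → contributes +136.69 in⁴
  web: d = 0 in → contributes +52.03 in⁴
  top flange: d = 6.125 in → contributes +136.69 in⁴
  hole: d = 0 in → contributes −0.00002485 in⁴
Total I = 325.4 in⁴.

I_x ≈ 325 in⁴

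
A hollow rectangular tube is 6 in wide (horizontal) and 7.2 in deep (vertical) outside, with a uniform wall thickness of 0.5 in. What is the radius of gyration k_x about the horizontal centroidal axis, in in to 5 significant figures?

k_x ≈ 2.6753 in

Decompose the section into non-overlapping parts with the origin at the bottom-left of its bounding rectangle.
Outer rectangle: 6 × 7.2, A = 43.2 in², y = 3.6 in, Ī = 186.624 in⁴.
Inner void (subtracted): 5 × 6.2, A = 31 in², y = 3.6 in, Ī = 99.30333 in⁴.
By symmetry the centroid is at mid-height, ȳ = 3.6 in.
All pieces are centred on the horizontal centroidal axis, so I = ΣĪ (holes subtracted) = 87.32067 in⁴.
Radius of gyration: k = √(I/A) = √(87.32067 / 12.2) = 2.675338 in.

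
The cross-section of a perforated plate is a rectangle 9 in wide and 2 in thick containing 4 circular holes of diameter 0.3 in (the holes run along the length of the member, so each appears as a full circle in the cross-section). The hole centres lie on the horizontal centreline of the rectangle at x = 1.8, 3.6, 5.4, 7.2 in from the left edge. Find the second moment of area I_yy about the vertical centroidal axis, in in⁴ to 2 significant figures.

Split into non-overlapping primitives; take the origin at the lower-left of the bounding box.
Plate: 9 × 2, A = 18 in², x = 4.5 in, Ī = 121.5 in⁴.
Hole 1 (subtracted): ⌀0.3, A = 0.07069 in², x = 1.8 in, Ī = 0.0003976 in⁴.
Hole 2 (subtracted): ⌀0.3, A = 0.07069 in², x = 3.6 in, Ī = 0.0003976 in⁴.
Hole 3 (subtracted): ⌀0.3, A = 0.07069 in², x = 5.4 in, Ī = 0.0003976 in⁴.
Hole 4 (subtracted): ⌀0.3, A = 0.07069 in², x = 7.2 in, Ī = 0.0003976 in⁴.
By symmetry the centroid is at mid-width, x̄ = 4.5 in.
Transfer each piece to the vertical centroidal axis using Ī + A·d² with d = x − 4.5:
  plate: d = 0 in → contributes +121.5 in⁴
  hole 1: d = -2.7 in → contributes −0.5157 in⁴
  hole 2: d = -0.9 in → contributes −0.05765 in⁴
  hole 3: d = 0.9 in → contributes −0.05765 in⁴
  hole 4: d = 2.7 in → contributes −0.5157 in⁴
Total I = 120.4 in⁴.

I_yy ≈ 120 in⁴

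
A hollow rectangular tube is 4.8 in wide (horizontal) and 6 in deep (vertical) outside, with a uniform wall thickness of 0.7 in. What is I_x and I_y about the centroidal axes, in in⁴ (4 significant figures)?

I_x ≈ 58.82 in⁴, I_y ≈ 40.23 in⁴

Split into non-overlapping primitives; take the origin at the lower-left of the bounding box.
Outer rectangle: 4.8 × 6, A = 28.8 in², y = 3 in, Ī = 86.4 in⁴.
Inner void (subtracted): 3.4 × 4.6, A = 15.64 in², y = 3 in, Ī = 27.5785 in⁴.
By symmetry the centroid is at mid-height, ȳ = 3 in.
All pieces are centred on the centroidal x-axis, so I = ΣĪ (holes subtracted) = 58.8215 in⁴.
Repeating about the centroidal y-axis gives I_y = 40.2295 in⁴.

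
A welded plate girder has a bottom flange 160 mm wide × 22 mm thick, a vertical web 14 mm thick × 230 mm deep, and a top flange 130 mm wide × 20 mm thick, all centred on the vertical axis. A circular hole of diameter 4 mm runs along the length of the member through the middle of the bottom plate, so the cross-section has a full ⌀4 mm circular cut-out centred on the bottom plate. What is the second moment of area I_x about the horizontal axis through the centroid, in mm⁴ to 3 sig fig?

I_x ≈ 1.09 × 10⁸ mm⁴

Break the section into simple shapes (no overlaps), measuring from the bottom-left corner of the bounding box.
Bottom plate: 160 × 22, A = 3 520 mm², y = 11 mm, Ī = 141 973 mm⁴.
Web plate: 14 × 230, A = 3 220 mm², y = 137 mm, Ī = 14 194 833 mm⁴.
Top plate: 130 × 20, A = 2 600 mm², y = 262 mm, Ī = 86 667 mm⁴.
Hole (subtracted): ⌀4, A = 12.566 mm², y = 11 mm, Ī = 12.566 mm⁴.
Centroid: ȳ = ΣA·y / ΣA = 124.46 mm.
Transfer each piece to the horizontal axis through the centroid using Ī + A·d² with d = y − 124.46:
  bottom plate: d = -113.46 mm → contributes +45 458 053 mm⁴
  web plate: d = 12.537 mm → contributes +14 700 929 mm⁴
  top plate: d = 137.54 mm → contributes +49 269 268 mm⁴
  hole: d = -113.46 mm → contributes −161 791 mm⁴
Total I = 109 266 460 mm⁴.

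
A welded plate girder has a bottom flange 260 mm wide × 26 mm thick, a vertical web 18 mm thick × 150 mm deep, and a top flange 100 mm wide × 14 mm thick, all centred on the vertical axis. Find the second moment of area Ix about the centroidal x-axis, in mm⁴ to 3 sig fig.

Ix ≈ 4.60 × 10⁷ mm⁴

Split into non-overlapping primitives; take the origin at the lower-left of the bounding box.
Bottom plate: 260 × 26, A = 6 760 mm², y = 13 mm, Ī = 380 813 mm⁴.
Web plate: 18 × 150, A = 2 700 mm², y = 101 mm, Ī = 5 062 500 mm⁴.
Top plate: 100 × 14, A = 1 400 mm², y = 183 mm, Ī = 22 867 mm⁴.
Centroid: ȳ = ΣA·y / ΣA = 56.794 mm.
Transfer each piece to the centroidal x-axis using Ī + A·d² with d = y − 56.794:
  bottom plate: d = -43.794 mm → contributes +13 345 760 mm⁴
  web plate: d = 44.206 mm → contributes +10 338 823 mm⁴
  top plate: d = 126.21 mm → contributes +22 322 095 mm⁴
Total I = 46 006 678 mm⁴.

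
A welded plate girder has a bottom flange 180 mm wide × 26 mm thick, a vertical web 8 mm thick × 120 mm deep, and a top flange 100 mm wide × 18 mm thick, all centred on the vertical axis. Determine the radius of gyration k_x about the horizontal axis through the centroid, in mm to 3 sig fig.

Decompose the section into non-overlapping parts with the origin at the bottom-left of its bounding rectangle.
Bottom plate: 180 × 26, A = 4 680 mm², y = 13 mm, Ī = 263 640 mm⁴.
Web plate: 8 × 120, A = 960 mm², y = 86 mm, Ī = 1 152 000 mm⁴.
Top plate: 100 × 18, A = 1 800 mm², y = 155 mm, Ī = 48 600 mm⁴.
Centroid: ȳ = ΣA·y / ΣA = 56.774 mm.
Transfer each piece to the horizontal axis through the centroid using Ī + A·d² with d = y − 56.774:
  bottom plate: d = -43.774 mm → contributes +9 231 362 mm⁴
  web plate: d = 29.226 mm → contributes +1 971 982 mm⁴
  top plate: d = 98.226 mm → contributes +17 415 556 mm⁴
Total I = 28 618 901 mm⁴.
Radius of gyration: k = √(I/A) = √(28 618 901 / 7 440) = 62.021 mm.

k_x ≈ 62.0 mm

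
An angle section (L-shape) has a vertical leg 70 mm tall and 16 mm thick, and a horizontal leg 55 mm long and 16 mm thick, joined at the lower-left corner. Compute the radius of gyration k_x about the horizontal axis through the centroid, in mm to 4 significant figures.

Treat the section as a set of non-overlapping primitives; coordinates are from the bounding-box lower-left.
Vertical leg: 16 × 70, A = 1 120 mm², y = 35 mm, Ī = 457 333 mm⁴.
Horizontal leg (remainder): 39 × 16, A = 624 mm², y = 8 mm, Ī = 13 312 mm⁴.
Centroid: ȳ = ΣA·y / ΣA = 25.3394 mm.
Transfer each piece to the horizontal axis through the centroid using Ī + A·d² with d = y − 25.3394:
  vertical leg: d = 9.66055 mm → contributes +561 859 mm⁴
  horizontal leg (remainder): d = -17.3394 mm → contributes +200 922 mm⁴
Total I = 762 780 mm⁴.
Radius of gyration: k = √(I/A) = √(762 780 / 1 744) = 20.9135 mm.

k_x ≈ 20.91 mm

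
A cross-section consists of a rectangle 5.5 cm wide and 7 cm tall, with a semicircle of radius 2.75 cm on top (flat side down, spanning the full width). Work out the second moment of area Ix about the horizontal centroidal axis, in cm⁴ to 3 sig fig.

Decompose the section into non-overlapping parts with the origin at the bottom-left of its bounding rectangle.
Rectangular body: 5.5 × 7, A = 38.5 cm², y = 3.5 cm, Ī = 157.21 cm⁴.
Semicircular cap: semicircle r = 2.75, A = 11.879 cm², y = 8.1671 cm, Ī = 6.2772 cm⁴.
Centroid: ȳ = ΣA·y / ΣA = 4.6005 cm.
Transfer each piece to the horizontal centroidal axis using Ī + A·d² with d = y − 4.6005:
  rectangular body: d = -1.1005 cm → contributes +203.83 cm⁴
  semicircular cap: d = 3.5666 cm → contributes +157.39 cm⁴
Total I = 361.23 cm⁴.

Ix ≈ 361 cm⁴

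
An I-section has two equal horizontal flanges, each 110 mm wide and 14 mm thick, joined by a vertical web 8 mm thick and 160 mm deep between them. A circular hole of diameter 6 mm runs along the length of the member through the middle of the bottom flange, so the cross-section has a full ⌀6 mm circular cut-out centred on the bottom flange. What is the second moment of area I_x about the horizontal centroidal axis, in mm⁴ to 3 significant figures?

Treat the section as a set of non-overlapping primitives; coordinates are from the bounding-box lower-left.
Bottom flange: 110 × 14, A = 1 540 mm², y = 7 mm, Ī = 25 153 mm⁴.
Web: 8 × 160, A = 1 280 mm², y = 94 mm, Ī = 2 730 667 mm⁴.
Top flange: 110 × 14, A = 1 540 mm², y = 181 mm, Ī = 25 153 mm⁴.
Hole (subtracted): ⌀6, A = 28.274 mm², y = 7 mm, Ī = 63.617 mm⁴.
Centroid: ȳ = ΣA·y / ΣA = 94.568 mm.
Transfer each piece to the horizontal centroidal axis using Ī + A·d² with d = y − 94.568:
  bottom flange: d = -87.568 mm → contributes +11 834 077 mm⁴
  web: d = -0.56787 mm → contributes +2 731 079 mm⁴
  top flange: d = 86.432 mm → contributes +11 529 743 mm⁴
  hole: d = -87.568 mm → contributes −216 875 mm⁴
Total I = 25 878 024 mm⁴.

I_x ≈ 2.59 × 10⁷ mm⁴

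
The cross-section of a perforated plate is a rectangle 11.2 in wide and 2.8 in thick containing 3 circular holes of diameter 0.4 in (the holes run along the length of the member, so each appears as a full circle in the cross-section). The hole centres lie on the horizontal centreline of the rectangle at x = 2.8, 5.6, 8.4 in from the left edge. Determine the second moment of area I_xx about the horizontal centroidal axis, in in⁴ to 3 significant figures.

Decompose the section into non-overlapping parts with the origin at the bottom-left of its bounding rectangle.
Plate: 11.2 × 2.8, A = 31.36 in², y = 1.4 in, Ī = 20.489 in⁴.
Hole 1 (subtracted): ⌀0.4, A = 0.12566 in², y = 1.4 in, Ī = 0.0012566 in⁴.
Hole 2 (subtracted): ⌀0.4, A = 0.12566 in², y = 1.4 in, Ī = 0.0012566 in⁴.
Hole 3 (subtracted): ⌀0.4, A = 0.12566 in², y = 1.4 in, Ī = 0.0012566 in⁴.
By symmetry the centroid is at mid-height, ȳ = 1.4 in.
All pieces are centred on the horizontal centroidal axis, so I = ΣĪ (holes subtracted) = 20.485 in⁴.

I_xx ≈ 20.5 in⁴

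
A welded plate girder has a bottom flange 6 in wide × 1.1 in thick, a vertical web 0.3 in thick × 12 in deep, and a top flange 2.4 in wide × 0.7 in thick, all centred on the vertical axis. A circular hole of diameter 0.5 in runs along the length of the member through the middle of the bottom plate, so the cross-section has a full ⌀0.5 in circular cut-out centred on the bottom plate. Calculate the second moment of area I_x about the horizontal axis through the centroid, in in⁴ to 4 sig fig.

Break the section into simple shapes (no overlaps), measuring from the bottom-left corner of the bounding box.
Bottom plate: 6 × 1.1, A = 6.6 in², y = 0.55 in, Ī = 0.6655 in⁴.
Web plate: 0.3 × 12, A = 3.6 in², y = 7.1 in, Ī = 43.2 in⁴.
Top plate: 2.4 × 0.7, A = 1.68 in², y = 13.45 in, Ī = 0.0686 in⁴.
Hole (subtracted): ⌀0.5, A = 0.19635 in², y = 0.55 in, Ī = 0.00306796 in⁴.
Centroid: ȳ = ΣA·y / ΣA = 4.4231 in.
Transfer each piece to the horizontal axis through the centroid using Ī + A·d² with d = y − 4.4231:
  bottom plate: d = -3.8731 in → contributes +99.6717 in⁴
  web plate: d = 2.6769 in → contributes +68.9968 in⁴
  top plate: d = 9.0269 in → contributes +136.963 in⁴
  hole: d = -3.8731 in → contributes −2.9485 in⁴
Total I = 302.683 in⁴.

I_x ≈ 302.7 in⁴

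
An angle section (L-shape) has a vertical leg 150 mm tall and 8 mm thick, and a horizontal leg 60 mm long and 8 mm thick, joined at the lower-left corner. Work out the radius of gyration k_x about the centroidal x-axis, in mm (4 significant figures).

k_x ≈ 48.55 mm

Decompose the section into non-overlapping parts with the origin at the bottom-left of its bounding rectangle.
Vertical leg: 8 × 150, A = 1 200 mm², y = 75 mm, Ī = 2 250 000 mm⁴.
Horizontal leg (remainder): 52 × 8, A = 416 mm², y = 4 mm, Ī = 2218.67 mm⁴.
Centroid: ȳ = ΣA·y / ΣA = 56.7228 mm.
Transfer each piece to the centroidal x-axis using Ī + A·d² with d = y − 56.7228:
  vertical leg: d = 18.2772 mm → contributes +2 650 868 mm⁴
  horizontal leg (remainder): d = -52.7228 mm → contributes +1 158 570 mm⁴
Total I = 3 809 438 mm⁴.
Radius of gyration: k = √(I/A) = √(3 809 438 / 1 616) = 48.5523 mm.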